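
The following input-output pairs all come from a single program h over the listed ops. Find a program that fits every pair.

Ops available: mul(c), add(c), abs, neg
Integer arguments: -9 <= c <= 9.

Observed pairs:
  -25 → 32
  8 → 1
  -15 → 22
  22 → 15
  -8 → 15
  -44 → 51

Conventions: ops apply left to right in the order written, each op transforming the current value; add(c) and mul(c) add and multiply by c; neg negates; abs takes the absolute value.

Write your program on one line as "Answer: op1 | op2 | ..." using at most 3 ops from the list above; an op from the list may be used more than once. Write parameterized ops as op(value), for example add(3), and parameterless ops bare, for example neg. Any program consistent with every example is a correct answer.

add(-7) | abs

Check, running the answer program on each example:
  -25 -> -32 -> 32
  8 -> 1 -> 1
  -15 -> -22 -> 22
  22 -> 15 -> 15
  -8 -> -15 -> 15
  -44 -> -51 -> 51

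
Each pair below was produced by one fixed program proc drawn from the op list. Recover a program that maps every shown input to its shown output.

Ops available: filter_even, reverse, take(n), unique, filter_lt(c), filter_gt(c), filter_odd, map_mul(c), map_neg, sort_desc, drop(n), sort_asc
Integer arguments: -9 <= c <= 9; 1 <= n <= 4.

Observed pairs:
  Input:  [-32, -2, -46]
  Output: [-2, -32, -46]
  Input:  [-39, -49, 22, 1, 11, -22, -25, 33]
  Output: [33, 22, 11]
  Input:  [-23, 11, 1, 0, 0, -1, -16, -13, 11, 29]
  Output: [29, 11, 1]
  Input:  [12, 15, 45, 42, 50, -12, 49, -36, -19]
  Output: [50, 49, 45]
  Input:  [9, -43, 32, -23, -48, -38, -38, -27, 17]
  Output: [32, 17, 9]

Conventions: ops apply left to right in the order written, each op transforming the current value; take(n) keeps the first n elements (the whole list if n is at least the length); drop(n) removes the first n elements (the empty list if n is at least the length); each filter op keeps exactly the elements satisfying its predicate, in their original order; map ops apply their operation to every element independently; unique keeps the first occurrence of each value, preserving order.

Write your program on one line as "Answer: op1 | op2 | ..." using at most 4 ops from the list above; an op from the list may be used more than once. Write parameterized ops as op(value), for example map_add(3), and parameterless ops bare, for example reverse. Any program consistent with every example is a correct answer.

sort_desc | unique | take(3)

Check, running the answer program on each example:
  [-32, -2, -46] -> [-2, -32, -46] -> [-2, -32, -46] -> [-2, -32, -46]
  [-39, -49, 22, 1, 11, -22, -25, 33] -> [33, 22, 11, 1, -22, -25, -39, -49] -> [33, 22, 11, 1, -22, -25, -39, -49] -> [33, 22, 11]
  [-23, 11, 1, 0, 0, -1, -16, -13, 11, 29] -> [29, 11, 11, 1, 0, 0, -1, -13, -16, -23] -> [29, 11, 1, 0, -1, -13, -16, -23] -> [29, 11, 1]
  [12, 15, 45, 42, 50, -12, 49, -36, -19] -> [50, 49, 45, 42, 15, 12, -12, -19, -36] -> [50, 49, 45, 42, 15, 12, -12, -19, -36] -> [50, 49, 45]
  [9, -43, 32, -23, -48, -38, -38, -27, 17] -> [32, 17, 9, -23, -27, -38, -38, -43, -48] -> [32, 17, 9, -23, -27, -38, -43, -48] -> [32, 17, 9]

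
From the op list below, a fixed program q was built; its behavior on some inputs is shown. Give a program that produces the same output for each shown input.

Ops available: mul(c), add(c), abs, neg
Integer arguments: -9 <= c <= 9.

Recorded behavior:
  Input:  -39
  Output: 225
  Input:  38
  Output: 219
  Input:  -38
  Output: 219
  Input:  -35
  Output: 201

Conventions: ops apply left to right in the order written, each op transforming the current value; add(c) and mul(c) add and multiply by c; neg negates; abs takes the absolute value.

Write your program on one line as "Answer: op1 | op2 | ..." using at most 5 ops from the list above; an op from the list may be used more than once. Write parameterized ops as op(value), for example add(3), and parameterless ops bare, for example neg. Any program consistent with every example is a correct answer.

mul(-6) | abs | add(-7) | add(-2)

Check, running the answer program on each example:
  -39 -> 234 -> 234 -> 227 -> 225
  38 -> -228 -> 228 -> 221 -> 219
  -38 -> 228 -> 228 -> 221 -> 219
  -35 -> 210 -> 210 -> 203 -> 201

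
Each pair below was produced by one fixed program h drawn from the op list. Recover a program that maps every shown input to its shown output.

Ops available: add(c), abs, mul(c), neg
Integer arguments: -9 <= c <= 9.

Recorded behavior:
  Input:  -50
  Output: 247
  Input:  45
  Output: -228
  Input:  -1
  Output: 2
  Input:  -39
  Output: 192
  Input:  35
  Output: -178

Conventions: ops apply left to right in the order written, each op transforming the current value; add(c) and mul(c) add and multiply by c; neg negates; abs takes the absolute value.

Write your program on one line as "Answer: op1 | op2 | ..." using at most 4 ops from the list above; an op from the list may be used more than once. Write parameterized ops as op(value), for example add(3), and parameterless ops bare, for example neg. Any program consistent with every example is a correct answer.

mul(5) | add(3) | neg

Check, running the answer program on each example:
  -50 -> -250 -> -247 -> 247
  45 -> 225 -> 228 -> -228
  -1 -> -5 -> -2 -> 2
  -39 -> -195 -> -192 -> 192
  35 -> 175 -> 178 -> -178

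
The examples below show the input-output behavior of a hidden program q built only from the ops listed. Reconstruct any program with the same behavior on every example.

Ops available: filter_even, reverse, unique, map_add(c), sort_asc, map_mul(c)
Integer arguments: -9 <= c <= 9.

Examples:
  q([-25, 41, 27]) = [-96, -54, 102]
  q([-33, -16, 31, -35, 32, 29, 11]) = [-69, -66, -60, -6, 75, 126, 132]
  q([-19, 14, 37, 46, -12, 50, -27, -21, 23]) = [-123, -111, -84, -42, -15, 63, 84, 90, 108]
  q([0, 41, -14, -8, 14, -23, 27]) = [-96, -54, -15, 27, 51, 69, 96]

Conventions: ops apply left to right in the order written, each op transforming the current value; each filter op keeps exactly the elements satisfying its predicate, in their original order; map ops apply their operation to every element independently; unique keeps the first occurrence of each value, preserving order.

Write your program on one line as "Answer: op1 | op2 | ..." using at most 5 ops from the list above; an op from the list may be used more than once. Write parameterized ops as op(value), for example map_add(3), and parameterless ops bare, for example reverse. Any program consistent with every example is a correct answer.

map_add(-9) | sort_asc | map_mul(-3) | sort_asc

Check, running the answer program on each example:
  [-25, 41, 27] -> [-34, 32, 18] -> [-34, 18, 32] -> [102, -54, -96] -> [-96, -54, 102]
  [-33, -16, 31, -35, 32, 29, 11] -> [-42, -25, 22, -44, 23, 20, 2] -> [-44, -42, -25, 2, 20, 22, 23] -> [132, 126, 75, -6, -60, -66, -69] -> [-69, -66, -60, -6, 75, 126, 132]
  [-19, 14, 37, 46, -12, 50, -27, -21, 23] -> [-28, 5, 28, 37, -21, 41, -36, -30, 14] -> [-36, -30, -28, -21, 5, 14, 28, 37, 41] -> [108, 90, 84, 63, -15, -42, -84, -111, -123] -> [-123, -111, -84, -42, -15, 63, 84, 90, 108]
  [0, 41, -14, -8, 14, -23, 27] -> [-9, 32, -23, -17, 5, -32, 18] -> [-32, -23, -17, -9, 5, 18, 32] -> [96, 69, 51, 27, -15, -54, -96] -> [-96, -54, -15, 27, 51, 69, 96]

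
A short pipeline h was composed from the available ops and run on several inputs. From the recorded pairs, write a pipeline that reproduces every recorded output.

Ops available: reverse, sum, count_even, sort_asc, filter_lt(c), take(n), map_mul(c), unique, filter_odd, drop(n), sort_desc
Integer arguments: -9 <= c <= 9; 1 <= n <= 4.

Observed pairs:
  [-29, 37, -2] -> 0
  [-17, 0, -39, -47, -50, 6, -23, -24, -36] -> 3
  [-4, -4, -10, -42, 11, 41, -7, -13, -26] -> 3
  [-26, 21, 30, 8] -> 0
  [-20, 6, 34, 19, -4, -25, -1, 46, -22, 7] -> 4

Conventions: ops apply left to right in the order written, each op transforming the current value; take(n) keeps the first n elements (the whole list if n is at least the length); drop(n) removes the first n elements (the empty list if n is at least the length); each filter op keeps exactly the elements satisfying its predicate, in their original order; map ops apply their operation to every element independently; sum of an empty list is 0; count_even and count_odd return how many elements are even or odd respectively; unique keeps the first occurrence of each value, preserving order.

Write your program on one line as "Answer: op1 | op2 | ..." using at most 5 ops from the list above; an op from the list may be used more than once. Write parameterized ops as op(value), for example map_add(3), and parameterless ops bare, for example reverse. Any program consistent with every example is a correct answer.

sort_desc | map_mul(7) | drop(2) | drop(2) | count_even

Check, running the answer program on each example:
  [-29, 37, -2] -> [37, -2, -29] -> [259, -14, -203] -> [-203] -> [] -> 0
  [-17, 0, -39, -47, -50, 6, -23, -24, -36] -> [6, 0, -17, -23, -24, -36, -39, -47, -50] -> [42, 0, -119, -161, -168, -252, -273, -329, -350] -> [-119, -161, -168, -252, -273, -329, -350] -> [-168, -252, -273, -329, -350] -> 3
  [-4, -4, -10, -42, 11, 41, -7, -13, -26] -> [41, 11, -4, -4, -7, -10, -13, -26, -42] -> [287, 77, -28, -28, -49, -70, -91, -182, -294] -> [-28, -28, -49, -70, -91, -182, -294] -> [-49, -70, -91, -182, -294] -> 3
  [-26, 21, 30, 8] -> [30, 21, 8, -26] -> [210, 147, 56, -182] -> [56, -182] -> [] -> 0
  [-20, 6, 34, 19, -4, -25, -1, 46, -22, 7] -> [46, 34, 19, 7, 6, -1, -4, -20, -22, -25] -> [322, 238, 133, 49, 42, -7, -28, -140, -154, -175] -> [133, 49, 42, -7, -28, -140, -154, -175] -> [42, -7, -28, -140, -154, -175] -> 4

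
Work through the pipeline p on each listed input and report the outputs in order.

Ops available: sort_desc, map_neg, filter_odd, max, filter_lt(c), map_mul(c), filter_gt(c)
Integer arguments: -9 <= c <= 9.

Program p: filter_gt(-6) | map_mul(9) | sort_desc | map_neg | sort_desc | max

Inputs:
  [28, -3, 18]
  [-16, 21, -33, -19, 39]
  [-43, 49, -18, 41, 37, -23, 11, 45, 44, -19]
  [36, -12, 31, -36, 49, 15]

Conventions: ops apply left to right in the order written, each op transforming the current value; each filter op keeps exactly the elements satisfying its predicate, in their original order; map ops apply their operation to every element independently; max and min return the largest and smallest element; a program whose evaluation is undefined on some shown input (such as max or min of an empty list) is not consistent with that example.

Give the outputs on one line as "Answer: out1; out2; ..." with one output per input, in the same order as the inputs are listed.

27; -189; -99; -135

Execution, op by op:
  [28, -3, 18] -> [28, -3, 18] -> [252, -27, 162] -> [252, 162, -27] -> [-252, -162, 27] -> [27, -162, -252] -> 27
  [-16, 21, -33, -19, 39] -> [21, 39] -> [189, 351] -> [351, 189] -> [-351, -189] -> [-189, -351] -> -189
  [-43, 49, -18, 41, 37, -23, 11, 45, 44, -19] -> [49, 41, 37, 11, 45, 44] -> [441, 369, 333, 99, 405, 396] -> [441, 405, 396, 369, 333, 99] -> [-441, -405, -396, -369, -333, -99] -> [-99, -333, -369, -396, -405, -441] -> -99
  [36, -12, 31, -36, 49, 15] -> [36, 31, 49, 15] -> [324, 279, 441, 135] -> [441, 324, 279, 135] -> [-441, -324, -279, -135] -> [-135, -279, -324, -441] -> -135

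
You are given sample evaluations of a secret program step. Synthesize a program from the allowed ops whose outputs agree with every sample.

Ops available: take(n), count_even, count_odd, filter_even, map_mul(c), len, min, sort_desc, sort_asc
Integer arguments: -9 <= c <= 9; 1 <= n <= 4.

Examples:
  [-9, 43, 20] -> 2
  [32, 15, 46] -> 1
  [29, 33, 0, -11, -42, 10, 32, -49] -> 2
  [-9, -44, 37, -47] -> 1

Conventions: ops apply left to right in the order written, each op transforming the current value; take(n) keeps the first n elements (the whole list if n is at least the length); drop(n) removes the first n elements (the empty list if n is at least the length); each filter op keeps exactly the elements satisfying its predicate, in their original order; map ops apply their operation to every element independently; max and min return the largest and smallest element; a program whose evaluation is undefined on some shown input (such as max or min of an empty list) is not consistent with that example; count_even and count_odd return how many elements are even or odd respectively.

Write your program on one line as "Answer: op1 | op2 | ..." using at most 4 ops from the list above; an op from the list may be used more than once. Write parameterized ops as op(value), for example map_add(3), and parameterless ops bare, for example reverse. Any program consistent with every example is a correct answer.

take(2) | map_mul(3) | sort_desc | count_odd

Check, running the answer program on each example:
  [-9, 43, 20] -> [-9, 43] -> [-27, 129] -> [129, -27] -> 2
  [32, 15, 46] -> [32, 15] -> [96, 45] -> [96, 45] -> 1
  [29, 33, 0, -11, -42, 10, 32, -49] -> [29, 33] -> [87, 99] -> [99, 87] -> 2
  [-9, -44, 37, -47] -> [-9, -44] -> [-27, -132] -> [-27, -132] -> 1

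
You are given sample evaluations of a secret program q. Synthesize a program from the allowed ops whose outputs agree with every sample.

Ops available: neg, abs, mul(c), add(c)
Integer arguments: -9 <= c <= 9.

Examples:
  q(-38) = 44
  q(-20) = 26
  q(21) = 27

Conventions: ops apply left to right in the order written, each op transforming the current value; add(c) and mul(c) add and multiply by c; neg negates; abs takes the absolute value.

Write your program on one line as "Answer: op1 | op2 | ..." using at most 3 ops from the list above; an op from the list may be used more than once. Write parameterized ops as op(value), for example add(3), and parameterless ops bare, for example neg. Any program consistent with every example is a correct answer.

neg | abs | add(6)

Check, running the answer program on each example:
  -38 -> 38 -> 38 -> 44
  -20 -> 20 -> 20 -> 26
  21 -> -21 -> 21 -> 27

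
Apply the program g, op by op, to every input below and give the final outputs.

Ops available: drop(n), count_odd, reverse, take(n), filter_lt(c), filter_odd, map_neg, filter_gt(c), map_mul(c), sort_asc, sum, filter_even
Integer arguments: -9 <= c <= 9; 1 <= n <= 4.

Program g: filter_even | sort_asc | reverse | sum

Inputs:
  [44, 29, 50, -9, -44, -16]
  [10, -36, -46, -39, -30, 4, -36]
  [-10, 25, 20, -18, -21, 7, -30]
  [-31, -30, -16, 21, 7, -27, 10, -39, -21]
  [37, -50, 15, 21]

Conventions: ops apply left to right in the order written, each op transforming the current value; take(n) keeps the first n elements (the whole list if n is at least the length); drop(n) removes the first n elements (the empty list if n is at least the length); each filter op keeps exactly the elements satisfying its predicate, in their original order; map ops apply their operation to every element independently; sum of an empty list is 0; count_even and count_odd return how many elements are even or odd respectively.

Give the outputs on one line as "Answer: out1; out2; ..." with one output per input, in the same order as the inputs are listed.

34; -134; -38; -36; -50

Execution, op by op:
  [44, 29, 50, -9, -44, -16] -> [44, 50, -44, -16] -> [-44, -16, 44, 50] -> [50, 44, -16, -44] -> 34
  [10, -36, -46, -39, -30, 4, -36] -> [10, -36, -46, -30, 4, -36] -> [-46, -36, -36, -30, 4, 10] -> [10, 4, -30, -36, -36, -46] -> -134
  [-10, 25, 20, -18, -21, 7, -30] -> [-10, 20, -18, -30] -> [-30, -18, -10, 20] -> [20, -10, -18, -30] -> -38
  [-31, -30, -16, 21, 7, -27, 10, -39, -21] -> [-30, -16, 10] -> [-30, -16, 10] -> [10, -16, -30] -> -36
  [37, -50, 15, 21] -> [-50] -> [-50] -> [-50] -> -50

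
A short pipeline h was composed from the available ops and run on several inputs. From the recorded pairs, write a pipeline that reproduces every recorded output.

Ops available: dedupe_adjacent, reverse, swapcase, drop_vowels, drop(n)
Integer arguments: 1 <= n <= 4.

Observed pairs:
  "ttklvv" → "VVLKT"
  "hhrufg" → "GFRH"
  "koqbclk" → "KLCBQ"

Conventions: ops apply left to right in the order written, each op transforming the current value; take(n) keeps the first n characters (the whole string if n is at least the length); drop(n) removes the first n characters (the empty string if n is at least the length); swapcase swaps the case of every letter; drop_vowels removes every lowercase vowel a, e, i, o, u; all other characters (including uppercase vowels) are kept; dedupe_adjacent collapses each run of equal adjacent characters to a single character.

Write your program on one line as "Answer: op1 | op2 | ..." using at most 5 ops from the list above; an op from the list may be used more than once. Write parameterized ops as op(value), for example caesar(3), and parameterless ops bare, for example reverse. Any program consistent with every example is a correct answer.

drop_vowels | swapcase | drop(1) | reverse

Check, running the answer program on each example:
  "ttklvv" -> "ttklvv" -> "TTKLVV" -> "TKLVV" -> "VVLKT"
  "hhrufg" -> "hhrfg" -> "HHRFG" -> "HRFG" -> "GFRH"
  "koqbclk" -> "kqbclk" -> "KQBCLK" -> "QBCLK" -> "KLCBQ"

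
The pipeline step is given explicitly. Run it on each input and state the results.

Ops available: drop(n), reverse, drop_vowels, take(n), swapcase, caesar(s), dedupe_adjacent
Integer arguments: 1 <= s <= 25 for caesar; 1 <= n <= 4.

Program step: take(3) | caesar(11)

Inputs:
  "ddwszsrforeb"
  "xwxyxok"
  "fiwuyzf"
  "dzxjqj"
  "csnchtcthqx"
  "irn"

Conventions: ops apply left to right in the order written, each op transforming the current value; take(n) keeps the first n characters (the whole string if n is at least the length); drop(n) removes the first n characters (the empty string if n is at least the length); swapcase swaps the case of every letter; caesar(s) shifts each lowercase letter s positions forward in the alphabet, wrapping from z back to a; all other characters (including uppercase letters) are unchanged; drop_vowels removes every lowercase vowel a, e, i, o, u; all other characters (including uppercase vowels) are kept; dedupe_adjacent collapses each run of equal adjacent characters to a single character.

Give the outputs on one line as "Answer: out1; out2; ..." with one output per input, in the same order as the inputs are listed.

"ooh"; "ihi"; "qth"; "oki"; "ndy"; "tcy"

Execution, op by op:
  "ddwszsrforeb" -> "ddw" -> "ooh"
  "xwxyxok" -> "xwx" -> "ihi"
  "fiwuyzf" -> "fiw" -> "qth"
  "dzxjqj" -> "dzx" -> "oki"
  "csnchtcthqx" -> "csn" -> "ndy"
  "irn" -> "irn" -> "tcy"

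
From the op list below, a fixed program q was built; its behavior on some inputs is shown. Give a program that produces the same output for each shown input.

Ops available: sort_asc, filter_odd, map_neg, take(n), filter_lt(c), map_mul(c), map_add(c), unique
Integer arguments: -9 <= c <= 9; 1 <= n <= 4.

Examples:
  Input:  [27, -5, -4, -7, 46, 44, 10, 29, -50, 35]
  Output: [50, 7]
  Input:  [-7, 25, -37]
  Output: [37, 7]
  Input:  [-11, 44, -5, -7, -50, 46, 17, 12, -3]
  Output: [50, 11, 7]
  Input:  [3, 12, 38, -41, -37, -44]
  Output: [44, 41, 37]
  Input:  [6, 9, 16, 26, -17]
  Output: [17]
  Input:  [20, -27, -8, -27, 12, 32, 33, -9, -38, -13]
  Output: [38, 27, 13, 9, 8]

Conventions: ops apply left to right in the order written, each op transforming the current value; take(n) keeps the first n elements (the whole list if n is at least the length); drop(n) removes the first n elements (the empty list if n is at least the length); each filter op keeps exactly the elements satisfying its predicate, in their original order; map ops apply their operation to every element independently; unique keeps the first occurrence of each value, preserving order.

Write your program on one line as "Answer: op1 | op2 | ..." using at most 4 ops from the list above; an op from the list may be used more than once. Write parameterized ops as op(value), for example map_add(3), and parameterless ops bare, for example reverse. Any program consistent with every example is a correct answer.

sort_asc | filter_lt(-6) | map_neg | unique

Check, running the answer program on each example:
  [27, -5, -4, -7, 46, 44, 10, 29, -50, 35] -> [-50, -7, -5, -4, 10, 27, 29, 35, 44, 46] -> [-50, -7] -> [50, 7] -> [50, 7]
  [-7, 25, -37] -> [-37, -7, 25] -> [-37, -7] -> [37, 7] -> [37, 7]
  [-11, 44, -5, -7, -50, 46, 17, 12, -3] -> [-50, -11, -7, -5, -3, 12, 17, 44, 46] -> [-50, -11, -7] -> [50, 11, 7] -> [50, 11, 7]
  [3, 12, 38, -41, -37, -44] -> [-44, -41, -37, 3, 12, 38] -> [-44, -41, -37] -> [44, 41, 37] -> [44, 41, 37]
  [6, 9, 16, 26, -17] -> [-17, 6, 9, 16, 26] -> [-17] -> [17] -> [17]
  [20, -27, -8, -27, 12, 32, 33, -9, -38, -13] -> [-38, -27, -27, -13, -9, -8, 12, 20, 32, 33] -> [-38, -27, -27, -13, -9, -8] -> [38, 27, 27, 13, 9, 8] -> [38, 27, 13, 9, 8]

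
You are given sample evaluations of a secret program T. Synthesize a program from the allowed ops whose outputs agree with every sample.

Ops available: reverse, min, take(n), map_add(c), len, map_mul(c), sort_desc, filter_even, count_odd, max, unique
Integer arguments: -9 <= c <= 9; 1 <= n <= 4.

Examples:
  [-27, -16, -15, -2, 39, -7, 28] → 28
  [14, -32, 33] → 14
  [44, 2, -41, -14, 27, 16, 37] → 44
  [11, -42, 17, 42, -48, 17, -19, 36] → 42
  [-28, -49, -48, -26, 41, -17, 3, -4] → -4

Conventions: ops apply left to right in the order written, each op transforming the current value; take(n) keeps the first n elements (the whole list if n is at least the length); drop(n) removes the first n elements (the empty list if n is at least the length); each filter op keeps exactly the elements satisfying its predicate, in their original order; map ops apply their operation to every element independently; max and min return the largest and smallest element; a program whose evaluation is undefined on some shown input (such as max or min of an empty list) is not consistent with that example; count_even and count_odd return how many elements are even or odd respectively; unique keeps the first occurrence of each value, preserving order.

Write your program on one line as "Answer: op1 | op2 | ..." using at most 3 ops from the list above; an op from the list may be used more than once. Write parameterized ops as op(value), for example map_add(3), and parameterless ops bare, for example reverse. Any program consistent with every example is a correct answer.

filter_even | max

Check, running the answer program on each example:
  [-27, -16, -15, -2, 39, -7, 28] -> [-16, -2, 28] -> 28
  [14, -32, 33] -> [14, -32] -> 14
  [44, 2, -41, -14, 27, 16, 37] -> [44, 2, -14, 16] -> 44
  [11, -42, 17, 42, -48, 17, -19, 36] -> [-42, 42, -48, 36] -> 42
  [-28, -49, -48, -26, 41, -17, 3, -4] -> [-28, -48, -26, -4] -> -4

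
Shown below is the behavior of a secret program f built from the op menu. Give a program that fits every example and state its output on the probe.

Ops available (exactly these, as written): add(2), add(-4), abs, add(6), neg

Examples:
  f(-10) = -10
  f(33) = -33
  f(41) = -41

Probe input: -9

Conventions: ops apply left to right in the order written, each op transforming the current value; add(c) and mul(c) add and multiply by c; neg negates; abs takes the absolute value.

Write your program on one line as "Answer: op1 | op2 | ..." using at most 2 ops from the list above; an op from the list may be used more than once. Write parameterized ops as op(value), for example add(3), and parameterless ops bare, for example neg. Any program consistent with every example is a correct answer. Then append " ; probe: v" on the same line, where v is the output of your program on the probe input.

abs | neg ; probe: -9

Check, running the answer program on each example:
  -10 -> 10 -> -10
  33 -> 33 -> -33
  41 -> 41 -> -41
  probe: -9 -> 9 -> -9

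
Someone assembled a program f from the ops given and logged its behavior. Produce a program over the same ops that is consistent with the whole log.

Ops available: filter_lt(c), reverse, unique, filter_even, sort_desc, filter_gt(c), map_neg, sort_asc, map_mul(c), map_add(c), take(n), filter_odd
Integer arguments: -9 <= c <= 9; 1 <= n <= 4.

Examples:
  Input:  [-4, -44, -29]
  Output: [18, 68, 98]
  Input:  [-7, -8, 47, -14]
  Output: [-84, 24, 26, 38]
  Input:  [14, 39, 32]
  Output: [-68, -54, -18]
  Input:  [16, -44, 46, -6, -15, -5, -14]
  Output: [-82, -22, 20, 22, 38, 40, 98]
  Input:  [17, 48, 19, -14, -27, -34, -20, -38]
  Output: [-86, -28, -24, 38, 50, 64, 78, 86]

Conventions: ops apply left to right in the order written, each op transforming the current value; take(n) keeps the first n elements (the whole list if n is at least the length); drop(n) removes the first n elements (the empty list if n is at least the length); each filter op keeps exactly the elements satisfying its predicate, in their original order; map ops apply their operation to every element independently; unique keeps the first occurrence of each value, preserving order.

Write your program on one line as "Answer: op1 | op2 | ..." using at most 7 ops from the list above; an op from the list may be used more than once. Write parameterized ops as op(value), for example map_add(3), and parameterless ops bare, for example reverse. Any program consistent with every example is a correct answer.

sort_asc | reverse | map_add(-5) | map_neg | map_mul(-2) | map_neg

Check, running the answer program on each example:
  [-4, -44, -29] -> [-44, -29, -4] -> [-4, -29, -44] -> [-9, -34, -49] -> [9, 34, 49] -> [-18, -68, -98] -> [18, 68, 98]
  [-7, -8, 47, -14] -> [-14, -8, -7, 47] -> [47, -7, -8, -14] -> [42, -12, -13, -19] -> [-42, 12, 13, 19] -> [84, -24, -26, -38] -> [-84, 24, 26, 38]
  [14, 39, 32] -> [14, 32, 39] -> [39, 32, 14] -> [34, 27, 9] -> [-34, -27, -9] -> [68, 54, 18] -> [-68, -54, -18]
  [16, -44, 46, -6, -15, -5, -14] -> [-44, -15, -14, -6, -5, 16, 46] -> [46, 16, -5, -6, -14, -15, -44] -> [41, 11, -10, -11, -19, -20, -49] -> [-41, -11, 10, 11, 19, 20, 49] -> [82, 22, -20, -22, -38, -40, -98] -> [-82, -22, 20, 22, 38, 40, 98]
  [17, 48, 19, -14, -27, -34, -20, -38] -> [-38, -34, -27, -20, -14, 17, 19, 48] -> [48, 19, 17, -14, -20, -27, -34, -38] -> [43, 14, 12, -19, -25, -32, -39, -43] -> [-43, -14, -12, 19, 25, 32, 39, 43] -> [86, 28, 24, -38, -50, -64, -78, -86] -> [-86, -28, -24, 38, 50, 64, 78, 86]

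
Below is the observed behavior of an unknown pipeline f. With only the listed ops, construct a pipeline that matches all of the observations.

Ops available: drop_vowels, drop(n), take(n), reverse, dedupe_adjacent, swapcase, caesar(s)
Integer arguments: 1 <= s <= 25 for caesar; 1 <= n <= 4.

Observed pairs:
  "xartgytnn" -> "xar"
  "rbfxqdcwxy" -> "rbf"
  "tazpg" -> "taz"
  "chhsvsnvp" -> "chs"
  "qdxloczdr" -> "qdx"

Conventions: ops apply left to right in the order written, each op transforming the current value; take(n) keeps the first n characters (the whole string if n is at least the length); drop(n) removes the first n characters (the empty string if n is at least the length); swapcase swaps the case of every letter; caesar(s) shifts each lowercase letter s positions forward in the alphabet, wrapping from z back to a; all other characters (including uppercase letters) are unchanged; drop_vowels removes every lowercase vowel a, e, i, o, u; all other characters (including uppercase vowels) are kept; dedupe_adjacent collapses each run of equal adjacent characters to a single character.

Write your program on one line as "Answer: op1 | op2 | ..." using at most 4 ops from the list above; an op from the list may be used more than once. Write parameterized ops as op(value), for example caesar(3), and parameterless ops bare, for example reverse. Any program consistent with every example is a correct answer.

dedupe_adjacent | swapcase | take(3) | swapcase

Check, running the answer program on each example:
  "xartgytnn" -> "xartgytn" -> "XARTGYTN" -> "XAR" -> "xar"
  "rbfxqdcwxy" -> "rbfxqdcwxy" -> "RBFXQDCWXY" -> "RBF" -> "rbf"
  "tazpg" -> "tazpg" -> "TAZPG" -> "TAZ" -> "taz"
  "chhsvsnvp" -> "chsvsnvp" -> "CHSVSNVP" -> "CHS" -> "chs"
  "qdxloczdr" -> "qdxloczdr" -> "QDXLOCZDR" -> "QDX" -> "qdx"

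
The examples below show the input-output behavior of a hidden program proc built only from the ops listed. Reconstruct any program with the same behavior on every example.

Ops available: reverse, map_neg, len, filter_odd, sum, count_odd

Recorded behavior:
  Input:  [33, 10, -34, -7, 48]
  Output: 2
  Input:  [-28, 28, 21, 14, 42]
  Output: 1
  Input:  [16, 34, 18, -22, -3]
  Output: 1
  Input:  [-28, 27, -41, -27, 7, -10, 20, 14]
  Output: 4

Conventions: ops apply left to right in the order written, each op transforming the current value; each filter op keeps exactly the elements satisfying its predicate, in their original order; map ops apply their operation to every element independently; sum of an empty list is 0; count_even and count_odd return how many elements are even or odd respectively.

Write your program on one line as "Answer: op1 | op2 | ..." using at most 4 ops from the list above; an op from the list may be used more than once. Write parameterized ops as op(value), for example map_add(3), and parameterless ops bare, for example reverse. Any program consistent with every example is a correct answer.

reverse | filter_odd | len

Check, running the answer program on each example:
  [33, 10, -34, -7, 48] -> [48, -7, -34, 10, 33] -> [-7, 33] -> 2
  [-28, 28, 21, 14, 42] -> [42, 14, 21, 28, -28] -> [21] -> 1
  [16, 34, 18, -22, -3] -> [-3, -22, 18, 34, 16] -> [-3] -> 1
  [-28, 27, -41, -27, 7, -10, 20, 14] -> [14, 20, -10, 7, -27, -41, 27, -28] -> [7, -27, -41, 27] -> 4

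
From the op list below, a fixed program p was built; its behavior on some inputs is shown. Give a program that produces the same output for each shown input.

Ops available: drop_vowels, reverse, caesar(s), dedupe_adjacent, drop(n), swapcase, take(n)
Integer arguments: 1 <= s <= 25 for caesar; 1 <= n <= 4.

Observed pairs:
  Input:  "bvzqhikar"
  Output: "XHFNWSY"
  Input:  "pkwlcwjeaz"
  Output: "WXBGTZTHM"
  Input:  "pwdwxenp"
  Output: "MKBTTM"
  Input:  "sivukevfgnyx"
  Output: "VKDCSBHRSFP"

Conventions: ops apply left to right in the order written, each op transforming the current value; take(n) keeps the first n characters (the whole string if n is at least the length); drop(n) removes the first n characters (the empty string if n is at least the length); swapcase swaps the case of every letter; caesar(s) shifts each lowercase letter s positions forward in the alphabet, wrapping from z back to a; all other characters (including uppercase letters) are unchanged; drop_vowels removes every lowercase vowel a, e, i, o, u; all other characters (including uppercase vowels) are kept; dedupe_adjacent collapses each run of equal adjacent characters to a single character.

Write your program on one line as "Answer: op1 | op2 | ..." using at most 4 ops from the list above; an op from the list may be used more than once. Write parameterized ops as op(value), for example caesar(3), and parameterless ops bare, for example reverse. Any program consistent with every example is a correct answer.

reverse | caesar(23) | drop_vowels | swapcase

Check, running the answer program on each example:
  "bvzqhikar" -> "rakihqzvb" -> "oxhfenwsy" -> "xhfnwsy" -> "XHFNWSY"
  "pkwlcwjeaz" -> "zaejwclwkp" -> "wxbgtzithm" -> "wxbgtzthm" -> "WXBGTZTHM"
  "pwdwxenp" -> "pnexwdwp" -> "mkbutatm" -> "mkbttm" -> "MKBTTM"
  "sivukevfgnyx" -> "xyngfvekuvis" -> "uvkdcsbhrsfp" -> "vkdcsbhrsfp" -> "VKDCSBHRSFP"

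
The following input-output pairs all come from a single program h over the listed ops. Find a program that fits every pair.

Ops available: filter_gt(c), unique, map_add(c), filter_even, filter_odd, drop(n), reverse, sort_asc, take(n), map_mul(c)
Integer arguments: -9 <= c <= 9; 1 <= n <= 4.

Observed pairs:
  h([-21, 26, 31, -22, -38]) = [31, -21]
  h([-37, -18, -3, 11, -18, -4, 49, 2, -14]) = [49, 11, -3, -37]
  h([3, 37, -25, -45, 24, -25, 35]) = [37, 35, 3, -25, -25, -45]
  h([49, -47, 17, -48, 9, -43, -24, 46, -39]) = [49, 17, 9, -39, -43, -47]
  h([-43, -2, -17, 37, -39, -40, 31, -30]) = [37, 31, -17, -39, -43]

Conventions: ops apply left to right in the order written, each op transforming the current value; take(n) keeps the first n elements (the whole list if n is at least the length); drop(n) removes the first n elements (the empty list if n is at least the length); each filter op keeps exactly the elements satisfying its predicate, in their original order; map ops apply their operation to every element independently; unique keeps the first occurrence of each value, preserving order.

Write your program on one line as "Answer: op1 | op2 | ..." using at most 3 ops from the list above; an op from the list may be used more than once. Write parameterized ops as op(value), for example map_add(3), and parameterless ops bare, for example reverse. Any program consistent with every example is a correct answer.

sort_asc | filter_odd | reverse

Check, running the answer program on each example:
  [-21, 26, 31, -22, -38] -> [-38, -22, -21, 26, 31] -> [-21, 31] -> [31, -21]
  [-37, -18, -3, 11, -18, -4, 49, 2, -14] -> [-37, -18, -18, -14, -4, -3, 2, 11, 49] -> [-37, -3, 11, 49] -> [49, 11, -3, -37]
  [3, 37, -25, -45, 24, -25, 35] -> [-45, -25, -25, 3, 24, 35, 37] -> [-45, -25, -25, 3, 35, 37] -> [37, 35, 3, -25, -25, -45]
  [49, -47, 17, -48, 9, -43, -24, 46, -39] -> [-48, -47, -43, -39, -24, 9, 17, 46, 49] -> [-47, -43, -39, 9, 17, 49] -> [49, 17, 9, -39, -43, -47]
  [-43, -2, -17, 37, -39, -40, 31, -30] -> [-43, -40, -39, -30, -17, -2, 31, 37] -> [-43, -39, -17, 31, 37] -> [37, 31, -17, -39, -43]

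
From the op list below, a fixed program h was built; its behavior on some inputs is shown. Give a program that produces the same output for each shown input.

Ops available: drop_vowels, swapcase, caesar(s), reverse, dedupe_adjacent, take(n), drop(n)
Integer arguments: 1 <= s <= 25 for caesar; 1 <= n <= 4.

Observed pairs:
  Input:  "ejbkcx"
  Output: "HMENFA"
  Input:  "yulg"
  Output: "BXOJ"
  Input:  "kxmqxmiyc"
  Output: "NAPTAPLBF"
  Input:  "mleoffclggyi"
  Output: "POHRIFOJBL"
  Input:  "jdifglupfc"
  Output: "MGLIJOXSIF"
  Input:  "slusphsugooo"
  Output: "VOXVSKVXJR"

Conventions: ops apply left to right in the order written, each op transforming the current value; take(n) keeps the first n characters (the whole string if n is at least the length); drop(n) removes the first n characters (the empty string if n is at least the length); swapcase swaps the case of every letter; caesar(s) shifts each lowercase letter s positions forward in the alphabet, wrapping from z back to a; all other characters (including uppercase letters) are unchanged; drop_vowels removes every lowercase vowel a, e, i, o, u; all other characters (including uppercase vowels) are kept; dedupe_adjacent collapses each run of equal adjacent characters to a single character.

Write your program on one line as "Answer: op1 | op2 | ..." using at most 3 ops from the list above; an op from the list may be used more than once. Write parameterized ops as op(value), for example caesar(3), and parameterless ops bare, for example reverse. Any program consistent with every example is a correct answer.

dedupe_adjacent | caesar(3) | swapcase

Check, running the answer program on each example:
  "ejbkcx" -> "ejbkcx" -> "hmenfa" -> "HMENFA"
  "yulg" -> "yulg" -> "bxoj" -> "BXOJ"
  "kxmqxmiyc" -> "kxmqxmiyc" -> "naptaplbf" -> "NAPTAPLBF"
  "mleoffclggyi" -> "mleofclgyi" -> "pohrifojbl" -> "POHRIFOJBL"
  "jdifglupfc" -> "jdifglupfc" -> "mglijoxsif" -> "MGLIJOXSIF"
  "slusphsugooo" -> "slusphsugo" -> "voxvskvxjr" -> "VOXVSKVXJR"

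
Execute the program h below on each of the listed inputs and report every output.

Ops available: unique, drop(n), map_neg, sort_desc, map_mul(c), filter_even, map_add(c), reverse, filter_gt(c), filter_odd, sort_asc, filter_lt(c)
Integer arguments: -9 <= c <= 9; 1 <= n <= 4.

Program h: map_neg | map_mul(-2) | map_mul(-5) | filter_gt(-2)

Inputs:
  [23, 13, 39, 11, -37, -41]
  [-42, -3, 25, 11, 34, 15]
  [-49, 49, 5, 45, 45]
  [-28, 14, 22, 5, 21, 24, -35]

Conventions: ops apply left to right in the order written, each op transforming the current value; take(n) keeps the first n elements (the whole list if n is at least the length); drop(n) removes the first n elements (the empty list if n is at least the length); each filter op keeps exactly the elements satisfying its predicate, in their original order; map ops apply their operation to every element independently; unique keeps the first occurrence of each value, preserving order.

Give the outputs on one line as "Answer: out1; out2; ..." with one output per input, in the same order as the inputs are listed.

Execution, op by op:
  [23, 13, 39, 11, -37, -41] -> [-23, -13, -39, -11, 37, 41] -> [46, 26, 78, 22, -74, -82] -> [-230, -130, -390, -110, 370, 410] -> [370, 410]
  [-42, -3, 25, 11, 34, 15] -> [42, 3, -25, -11, -34, -15] -> [-84, -6, 50, 22, 68, 30] -> [420, 30, -250, -110, -340, -150] -> [420, 30]
  [-49, 49, 5, 45, 45] -> [49, -49, -5, -45, -45] -> [-98, 98, 10, 90, 90] -> [490, -490, -50, -450, -450] -> [490]
  [-28, 14, 22, 5, 21, 24, -35] -> [28, -14, -22, -5, -21, -24, 35] -> [-56, 28, 44, 10, 42, 48, -70] -> [280, -140, -220, -50, -210, -240, 350] -> [280, 350]

[370, 410]; [420, 30]; [490]; [280, 350]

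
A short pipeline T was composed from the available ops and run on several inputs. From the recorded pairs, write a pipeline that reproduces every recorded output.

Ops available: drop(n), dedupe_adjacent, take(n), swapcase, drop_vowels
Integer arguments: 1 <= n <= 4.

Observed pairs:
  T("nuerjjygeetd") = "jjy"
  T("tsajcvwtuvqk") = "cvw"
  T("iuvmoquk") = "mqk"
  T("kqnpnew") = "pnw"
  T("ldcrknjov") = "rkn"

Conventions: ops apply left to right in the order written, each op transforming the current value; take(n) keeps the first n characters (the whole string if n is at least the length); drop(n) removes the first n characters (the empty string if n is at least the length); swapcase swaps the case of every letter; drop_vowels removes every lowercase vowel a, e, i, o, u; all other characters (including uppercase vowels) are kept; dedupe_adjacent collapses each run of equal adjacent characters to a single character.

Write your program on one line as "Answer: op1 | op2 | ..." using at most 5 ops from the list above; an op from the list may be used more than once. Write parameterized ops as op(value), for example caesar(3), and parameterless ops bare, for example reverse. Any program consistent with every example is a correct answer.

drop(2) | drop_vowels | take(4) | drop(1)

Check, running the answer program on each example:
  "nuerjjygeetd" -> "erjjygeetd" -> "rjjygtd" -> "rjjy" -> "jjy"
  "tsajcvwtuvqk" -> "ajcvwtuvqk" -> "jcvwtvqk" -> "jcvw" -> "cvw"
  "iuvmoquk" -> "vmoquk" -> "vmqk" -> "vmqk" -> "mqk"
  "kqnpnew" -> "npnew" -> "npnw" -> "npnw" -> "pnw"
  "ldcrknjov" -> "crknjov" -> "crknjv" -> "crkn" -> "rkn"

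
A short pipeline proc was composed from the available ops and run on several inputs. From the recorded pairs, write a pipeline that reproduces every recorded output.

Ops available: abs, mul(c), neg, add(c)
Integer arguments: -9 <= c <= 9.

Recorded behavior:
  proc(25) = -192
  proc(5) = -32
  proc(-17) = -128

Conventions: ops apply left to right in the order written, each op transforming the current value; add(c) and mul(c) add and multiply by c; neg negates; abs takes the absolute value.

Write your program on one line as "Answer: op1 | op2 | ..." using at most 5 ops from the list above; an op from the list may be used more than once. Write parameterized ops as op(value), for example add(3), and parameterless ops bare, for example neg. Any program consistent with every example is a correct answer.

abs | neg | add(1) | mul(8)

Check, running the answer program on each example:
  25 -> 25 -> -25 -> -24 -> -192
  5 -> 5 -> -5 -> -4 -> -32
  -17 -> 17 -> -17 -> -16 -> -128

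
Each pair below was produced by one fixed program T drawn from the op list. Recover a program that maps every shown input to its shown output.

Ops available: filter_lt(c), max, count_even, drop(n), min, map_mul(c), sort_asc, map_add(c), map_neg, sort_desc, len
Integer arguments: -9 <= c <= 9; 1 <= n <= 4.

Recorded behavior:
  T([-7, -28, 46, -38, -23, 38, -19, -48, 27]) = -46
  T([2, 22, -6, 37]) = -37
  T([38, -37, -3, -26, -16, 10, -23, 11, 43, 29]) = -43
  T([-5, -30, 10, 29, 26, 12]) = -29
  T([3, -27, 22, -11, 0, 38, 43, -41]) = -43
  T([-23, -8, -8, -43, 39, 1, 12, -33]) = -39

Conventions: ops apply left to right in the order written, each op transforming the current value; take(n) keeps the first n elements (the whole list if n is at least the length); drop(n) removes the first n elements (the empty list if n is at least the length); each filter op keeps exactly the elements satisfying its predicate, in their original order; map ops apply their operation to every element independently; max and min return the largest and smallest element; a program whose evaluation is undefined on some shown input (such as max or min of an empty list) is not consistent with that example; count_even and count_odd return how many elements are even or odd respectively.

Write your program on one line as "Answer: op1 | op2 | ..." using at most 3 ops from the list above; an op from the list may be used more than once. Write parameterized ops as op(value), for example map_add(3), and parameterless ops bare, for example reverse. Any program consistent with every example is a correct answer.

map_neg | min

Check, running the answer program on each example:
  [-7, -28, 46, -38, -23, 38, -19, -48, 27] -> [7, 28, -46, 38, 23, -38, 19, 48, -27] -> -46
  [2, 22, -6, 37] -> [-2, -22, 6, -37] -> -37
  [38, -37, -3, -26, -16, 10, -23, 11, 43, 29] -> [-38, 37, 3, 26, 16, -10, 23, -11, -43, -29] -> -43
  [-5, -30, 10, 29, 26, 12] -> [5, 30, -10, -29, -26, -12] -> -29
  [3, -27, 22, -11, 0, 38, 43, -41] -> [-3, 27, -22, 11, 0, -38, -43, 41] -> -43
  [-23, -8, -8, -43, 39, 1, 12, -33] -> [23, 8, 8, 43, -39, -1, -12, 33] -> -39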